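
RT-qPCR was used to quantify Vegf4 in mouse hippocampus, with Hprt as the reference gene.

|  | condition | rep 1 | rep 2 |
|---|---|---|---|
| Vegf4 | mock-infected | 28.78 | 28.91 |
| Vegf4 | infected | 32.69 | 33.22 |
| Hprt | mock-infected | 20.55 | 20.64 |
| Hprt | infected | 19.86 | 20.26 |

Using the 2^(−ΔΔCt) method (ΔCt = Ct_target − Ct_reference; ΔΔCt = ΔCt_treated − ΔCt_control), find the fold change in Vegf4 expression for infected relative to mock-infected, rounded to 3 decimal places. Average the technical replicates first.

Mean Ct: Vegf4 mock-infected 28.845; Vegf4 infected 32.955; Hprt mock-infected 20.595; Hprt infected 20.060
ΔCt(mock-infected) = 28.845 − 20.595 = 8.250
ΔCt(infected) = 32.955 − 20.060 = 12.895
ΔΔCt = 12.895 − 8.250 = 4.645
Fold change = 2^(−4.645) = 0.0400

0.040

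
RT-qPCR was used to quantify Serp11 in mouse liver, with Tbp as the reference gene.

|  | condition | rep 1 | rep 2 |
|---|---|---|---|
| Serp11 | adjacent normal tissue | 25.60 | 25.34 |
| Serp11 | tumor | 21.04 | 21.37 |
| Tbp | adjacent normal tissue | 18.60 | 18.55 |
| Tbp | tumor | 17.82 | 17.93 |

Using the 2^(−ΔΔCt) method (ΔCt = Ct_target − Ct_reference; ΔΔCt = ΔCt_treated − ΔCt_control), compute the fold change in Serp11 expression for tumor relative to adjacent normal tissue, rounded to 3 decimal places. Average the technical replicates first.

Mean Ct: Serp11 adjacent normal tissue 25.470; Serp11 tumor 21.205; Tbp adjacent normal tissue 18.575; Tbp tumor 17.875
ΔCt(adjacent normal tissue) = 25.470 − 18.575 = 6.895
ΔCt(tumor) = 21.205 − 17.875 = 3.330
ΔΔCt = 3.330 − 6.895 = -3.565
Fold change = 2^(−(-3.565)) = 2^3.565 = 11.8351

11.835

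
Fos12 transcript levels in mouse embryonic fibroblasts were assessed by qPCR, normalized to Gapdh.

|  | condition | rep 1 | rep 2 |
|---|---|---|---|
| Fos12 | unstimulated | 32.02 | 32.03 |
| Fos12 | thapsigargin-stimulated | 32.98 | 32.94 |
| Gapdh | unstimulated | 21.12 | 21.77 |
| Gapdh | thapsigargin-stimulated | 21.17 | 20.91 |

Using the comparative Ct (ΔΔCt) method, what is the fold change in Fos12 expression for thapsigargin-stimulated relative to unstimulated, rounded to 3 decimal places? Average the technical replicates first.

Mean Ct: Fos12 unstimulated 32.025; Fos12 thapsigargin-stimulated 32.960; Gapdh unstimulated 21.445; Gapdh thapsigargin-stimulated 21.040
ΔCt(unstimulated) = 32.025 − 21.445 = 10.580
ΔCt(thapsigargin-stimulated) = 32.960 − 21.040 = 11.920
ΔΔCt = 11.920 − 10.580 = 1.340
Fold change = 2^(−1.340) = 0.3950

0.395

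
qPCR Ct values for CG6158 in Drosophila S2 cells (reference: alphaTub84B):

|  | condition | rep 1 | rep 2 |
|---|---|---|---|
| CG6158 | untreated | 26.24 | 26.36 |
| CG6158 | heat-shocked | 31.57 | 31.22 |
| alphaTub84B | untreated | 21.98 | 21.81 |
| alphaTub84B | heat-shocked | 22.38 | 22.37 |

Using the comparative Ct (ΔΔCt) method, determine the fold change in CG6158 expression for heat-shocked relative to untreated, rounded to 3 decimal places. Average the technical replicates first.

0.041

Mean Ct: CG6158 untreated 26.300; CG6158 heat-shocked 31.395; alphaTub84B untreated 21.895; alphaTub84B heat-shocked 22.375
ΔCt(untreated) = 26.300 − 21.895 = 4.405
ΔCt(heat-shocked) = 31.395 − 22.375 = 9.020
ΔΔCt = 9.020 − 4.405 = 4.615
Fold change = 2^(−4.615) = 0.0408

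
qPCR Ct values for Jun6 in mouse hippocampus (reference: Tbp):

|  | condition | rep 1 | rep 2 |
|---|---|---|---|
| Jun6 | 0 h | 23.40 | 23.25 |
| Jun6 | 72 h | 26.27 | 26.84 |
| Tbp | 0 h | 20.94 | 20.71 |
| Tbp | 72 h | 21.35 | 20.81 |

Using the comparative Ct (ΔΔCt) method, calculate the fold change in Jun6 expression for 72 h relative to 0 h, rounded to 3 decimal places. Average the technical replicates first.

0.127

Mean Ct: Jun6 0 h 23.325; Jun6 72 h 26.555; Tbp 0 h 20.825; Tbp 72 h 21.080
ΔCt(0 h) = 23.325 − 20.825 = 2.500
ΔCt(72 h) = 26.555 − 21.080 = 5.475
ΔΔCt = 5.475 − 2.500 = 2.975
Fold change = 2^(−2.975) = 0.1272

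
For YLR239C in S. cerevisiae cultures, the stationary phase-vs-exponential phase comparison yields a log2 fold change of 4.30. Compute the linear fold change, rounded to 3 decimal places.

Fold change = 2^(4.30) = 19.6983

19.698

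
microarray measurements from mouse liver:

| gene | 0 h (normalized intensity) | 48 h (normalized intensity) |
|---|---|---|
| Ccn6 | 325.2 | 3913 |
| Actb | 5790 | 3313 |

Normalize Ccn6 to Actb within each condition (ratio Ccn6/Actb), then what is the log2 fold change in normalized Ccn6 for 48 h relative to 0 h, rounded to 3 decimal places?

4.394

Ccn6/Actb (0 h) = 325.2 / 5790 = 0.056166
Ccn6/Actb (48 h) = 3913 / 3313 = 1.1811
Fold change = 1.1811 / 0.056166 = 21.0289
log2(21.0289) = 4.3943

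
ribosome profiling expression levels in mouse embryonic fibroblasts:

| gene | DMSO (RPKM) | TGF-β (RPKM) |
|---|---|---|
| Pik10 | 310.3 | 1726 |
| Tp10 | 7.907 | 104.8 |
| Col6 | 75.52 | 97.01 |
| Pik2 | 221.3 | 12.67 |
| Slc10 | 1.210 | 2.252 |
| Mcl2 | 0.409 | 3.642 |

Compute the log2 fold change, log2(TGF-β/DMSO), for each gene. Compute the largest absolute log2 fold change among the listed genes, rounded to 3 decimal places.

log2(1726/310.3) = 2.476  (Pik10)
log2(104.8/7.907) = 3.728  (Tp10)
log2(97.01/75.52) = 0.361  (Col6)
log2(12.67/221.3) = -4.127  (Pik2)
log2(2.252/1.210) = 0.896  (Slc10)
log2(3.642/0.409) = 3.155  (Mcl2)
The largest magnitude belongs to Pik2.

4.127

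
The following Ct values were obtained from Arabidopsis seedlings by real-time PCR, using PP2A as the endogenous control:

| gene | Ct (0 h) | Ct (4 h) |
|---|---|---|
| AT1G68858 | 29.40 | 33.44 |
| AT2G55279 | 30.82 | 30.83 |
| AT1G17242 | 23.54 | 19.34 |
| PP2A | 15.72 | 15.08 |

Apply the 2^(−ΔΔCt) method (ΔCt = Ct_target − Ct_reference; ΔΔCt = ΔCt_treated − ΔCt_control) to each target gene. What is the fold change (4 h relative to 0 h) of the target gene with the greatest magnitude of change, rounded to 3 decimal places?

0.039

AT1G68858: ΔΔCt = (33.44−15.08) − (29.40−15.72) = 18.36 − 13.68 = 4.68; fold change = 2^-4.68 = 0.039
AT2G55279: ΔΔCt = (30.83−15.08) − (30.82−15.72) = 15.75 − 15.10 = 0.65; fold change = 2^-0.65 = 0.637
AT1G17242: ΔΔCt = (19.34−15.08) − (23.54−15.72) = 4.26 − 7.82 = -3.56; fold change = 2^3.56 = 11.794
AT1G68858 has the largest |ΔΔCt| = 4.68.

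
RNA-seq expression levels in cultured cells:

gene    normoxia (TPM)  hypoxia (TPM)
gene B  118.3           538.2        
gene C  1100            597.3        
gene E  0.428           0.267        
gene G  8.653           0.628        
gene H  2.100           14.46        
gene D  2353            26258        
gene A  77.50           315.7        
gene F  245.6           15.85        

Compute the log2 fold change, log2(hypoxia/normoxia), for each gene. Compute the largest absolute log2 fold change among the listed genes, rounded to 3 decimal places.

log2(538.2/118.3) = 2.186  (gene B)
log2(597.3/1100) = -0.881  (gene C)
log2(0.267/0.428) = -0.681  (gene E)
log2(0.628/8.653) = -3.784  (gene G)
log2(14.46/2.100) = 2.784  (gene H)
log2(26258/2353) = 3.480  (gene D)
log2(315.7/77.50) = 2.026  (gene A)
log2(15.85/245.6) = -3.954  (gene F)
The largest magnitude belongs to gene F.

3.954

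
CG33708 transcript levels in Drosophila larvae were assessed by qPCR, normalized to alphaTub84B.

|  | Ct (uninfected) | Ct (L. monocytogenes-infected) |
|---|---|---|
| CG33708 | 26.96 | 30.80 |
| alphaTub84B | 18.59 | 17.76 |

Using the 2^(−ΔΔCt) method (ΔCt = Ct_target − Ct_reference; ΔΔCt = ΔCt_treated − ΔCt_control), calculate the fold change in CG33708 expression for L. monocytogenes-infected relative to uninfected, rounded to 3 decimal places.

ΔCt(uninfected) = 26.960 − 18.590 = 8.370
ΔCt(L. monocytogenes-infected) = 30.800 − 17.760 = 13.040
ΔΔCt = 13.040 − 8.370 = 4.670
Fold change = 2^(−4.670) = 0.0393

0.039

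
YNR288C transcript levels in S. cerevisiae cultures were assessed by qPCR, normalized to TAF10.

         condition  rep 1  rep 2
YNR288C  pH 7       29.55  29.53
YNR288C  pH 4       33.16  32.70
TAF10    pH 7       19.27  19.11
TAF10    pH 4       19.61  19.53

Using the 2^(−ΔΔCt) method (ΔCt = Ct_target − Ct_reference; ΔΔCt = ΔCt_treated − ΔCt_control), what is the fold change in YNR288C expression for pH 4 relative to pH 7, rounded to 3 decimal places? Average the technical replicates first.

0.124

Mean Ct: YNR288C pH 7 29.540; YNR288C pH 4 32.930; TAF10 pH 7 19.190; TAF10 pH 4 19.570
ΔCt(pH 7) = 29.540 − 19.190 = 10.350
ΔCt(pH 4) = 32.930 − 19.570 = 13.360
ΔΔCt = 13.360 − 10.350 = 3.010
Fold change = 2^(−3.010) = 0.1241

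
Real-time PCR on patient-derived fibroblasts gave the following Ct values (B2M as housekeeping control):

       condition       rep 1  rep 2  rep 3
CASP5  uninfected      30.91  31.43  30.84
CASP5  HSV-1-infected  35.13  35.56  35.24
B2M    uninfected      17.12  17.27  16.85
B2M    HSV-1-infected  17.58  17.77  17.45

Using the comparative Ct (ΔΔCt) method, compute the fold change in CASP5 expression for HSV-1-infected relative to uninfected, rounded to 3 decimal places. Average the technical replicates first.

Mean Ct: CASP5 uninfected 31.060; CASP5 HSV-1-infected 35.310; B2M uninfected 17.080; B2M HSV-1-infected 17.600
ΔCt(uninfected) = 31.060 − 17.080 = 13.980
ΔCt(HSV-1-infected) = 35.310 − 17.600 = 17.710
ΔΔCt = 17.710 − 13.980 = 3.730
Fold change = 2^(−3.730) = 0.0754

0.075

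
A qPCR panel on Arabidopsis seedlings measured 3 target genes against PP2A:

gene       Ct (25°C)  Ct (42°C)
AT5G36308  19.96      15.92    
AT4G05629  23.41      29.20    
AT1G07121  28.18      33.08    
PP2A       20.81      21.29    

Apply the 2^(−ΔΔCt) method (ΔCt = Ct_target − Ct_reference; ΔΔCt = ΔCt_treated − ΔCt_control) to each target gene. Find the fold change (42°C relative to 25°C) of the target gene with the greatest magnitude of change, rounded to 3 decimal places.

AT5G36308: ΔΔCt = (15.92−21.29) − (19.96−20.81) = -5.37 − (-0.85) = -4.52; fold change = 2^4.52 = 22.943
AT4G05629: ΔΔCt = (29.20−21.29) − (23.41−20.81) = 7.91 − 2.60 = 5.31; fold change = 2^-5.31 = 0.025
AT1G07121: ΔΔCt = (33.08−21.29) − (28.18−20.81) = 11.79 − 7.37 = 4.42; fold change = 2^-4.42 = 0.047
AT4G05629 has the largest |ΔΔCt| = 5.31.

0.025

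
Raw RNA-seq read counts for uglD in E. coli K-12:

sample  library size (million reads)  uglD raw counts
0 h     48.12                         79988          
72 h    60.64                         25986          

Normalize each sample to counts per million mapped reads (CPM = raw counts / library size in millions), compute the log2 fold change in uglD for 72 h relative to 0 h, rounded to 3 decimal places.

-1.956

CPM(0 h) = 79988 / 48.12 = 1662.2610
CPM(72 h) = 25986 / 60.64 = 428.5290
Fold change = 428.5290 / 1662.2610 = 0.25780
log2(0.25780) = -1.9557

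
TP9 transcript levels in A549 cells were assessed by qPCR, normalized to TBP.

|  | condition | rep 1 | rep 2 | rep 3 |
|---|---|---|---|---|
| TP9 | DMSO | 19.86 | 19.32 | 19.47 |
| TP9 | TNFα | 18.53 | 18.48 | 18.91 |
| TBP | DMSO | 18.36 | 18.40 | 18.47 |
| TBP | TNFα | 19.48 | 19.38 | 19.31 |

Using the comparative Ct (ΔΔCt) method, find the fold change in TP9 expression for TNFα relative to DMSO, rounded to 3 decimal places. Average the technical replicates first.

Mean Ct: TP9 DMSO 19.550; TP9 TNFα 18.640; TBP DMSO 18.410; TBP TNFα 19.390
ΔCt(DMSO) = 19.550 − 18.410 = 1.140
ΔCt(TNFα) = 18.640 − 19.390 = -0.750
ΔΔCt = -0.750 − 1.140 = -1.890
Fold change = 2^(−(-1.890)) = 2^1.890 = 3.7064

3.706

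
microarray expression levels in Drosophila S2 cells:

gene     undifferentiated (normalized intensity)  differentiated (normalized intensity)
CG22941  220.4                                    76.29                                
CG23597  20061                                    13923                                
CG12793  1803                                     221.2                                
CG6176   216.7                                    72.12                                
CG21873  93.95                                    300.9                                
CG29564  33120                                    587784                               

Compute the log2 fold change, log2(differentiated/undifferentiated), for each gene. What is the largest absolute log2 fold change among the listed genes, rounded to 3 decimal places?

log2(76.29/220.4) = -1.531  (CG22941)
log2(13923/20061) = -0.527  (CG23597)
log2(221.2/1803) = -3.027  (CG12793)
log2(72.12/216.7) = -1.587  (CG6176)
log2(300.9/93.95) = 1.679  (CG21873)
log2(587784/33120) = 4.150  (CG29564)
The largest magnitude belongs to CG29564.

4.150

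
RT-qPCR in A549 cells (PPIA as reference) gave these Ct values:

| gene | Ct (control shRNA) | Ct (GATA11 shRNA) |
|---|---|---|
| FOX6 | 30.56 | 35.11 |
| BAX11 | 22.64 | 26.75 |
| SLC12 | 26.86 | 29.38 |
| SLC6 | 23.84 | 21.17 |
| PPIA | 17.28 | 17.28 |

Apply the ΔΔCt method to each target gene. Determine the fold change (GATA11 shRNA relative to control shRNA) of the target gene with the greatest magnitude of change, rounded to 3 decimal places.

0.043

FOX6: ΔΔCt = (35.11−17.28) − (30.56−17.28) = 17.83 − 13.28 = 4.55; fold change = 2^-4.55 = 0.043
BAX11: ΔΔCt = (26.75−17.28) − (22.64−17.28) = 9.47 − 5.36 = 4.11; fold change = 2^-4.11 = 0.058
SLC12: ΔΔCt = (29.38−17.28) − (26.86−17.28) = 12.10 − 9.58 = 2.52; fold change = 2^-2.52 = 0.174
SLC6: ΔΔCt = (21.17−17.28) − (23.84−17.28) = 3.89 − 6.56 = -2.67; fold change = 2^2.67 = 6.364
FOX6 has the largest |ΔΔCt| = 4.55.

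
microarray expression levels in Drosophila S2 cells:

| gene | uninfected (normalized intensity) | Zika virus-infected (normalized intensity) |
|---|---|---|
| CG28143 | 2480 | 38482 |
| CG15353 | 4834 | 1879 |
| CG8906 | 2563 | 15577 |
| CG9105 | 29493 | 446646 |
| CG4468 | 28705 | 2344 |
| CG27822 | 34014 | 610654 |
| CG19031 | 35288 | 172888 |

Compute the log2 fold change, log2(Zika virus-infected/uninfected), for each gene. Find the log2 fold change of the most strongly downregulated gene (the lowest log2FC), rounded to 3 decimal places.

log2(38482/2480) = 3.956  (CG28143)
log2(1879/4834) = -1.363  (CG15353)
log2(15577/2563) = 2.604  (CG8906)
log2(446646/29493) = 3.921  (CG9105)
log2(2344/28705) = -3.614  (CG4468)
log2(610654/34014) = 4.166  (CG27822)
log2(172888/35288) = 2.293  (CG19031)
CG4468 is most strongly downregulated.

-3.614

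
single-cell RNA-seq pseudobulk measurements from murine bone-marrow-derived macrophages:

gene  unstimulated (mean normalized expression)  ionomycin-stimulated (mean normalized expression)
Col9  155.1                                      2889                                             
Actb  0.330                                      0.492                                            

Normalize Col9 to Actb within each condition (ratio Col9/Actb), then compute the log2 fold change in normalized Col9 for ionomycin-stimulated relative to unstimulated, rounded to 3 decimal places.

3.643

Col9/Actb (unstimulated) = 155.1 / 0.330 = 470
Col9/Actb (ionomycin-stimulated) = 2889 / 0.492 = 5872
Fold change = 5872 / 470 = 12.4935
log2(12.4935) = 3.6431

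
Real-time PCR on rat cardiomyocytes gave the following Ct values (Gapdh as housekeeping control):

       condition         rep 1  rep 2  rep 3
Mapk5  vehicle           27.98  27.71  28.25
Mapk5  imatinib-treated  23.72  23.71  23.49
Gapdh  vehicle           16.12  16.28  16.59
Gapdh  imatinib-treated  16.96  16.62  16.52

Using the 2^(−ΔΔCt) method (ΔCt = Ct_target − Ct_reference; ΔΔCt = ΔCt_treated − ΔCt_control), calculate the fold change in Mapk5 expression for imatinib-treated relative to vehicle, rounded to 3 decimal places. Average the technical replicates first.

26.173

Mean Ct: Mapk5 vehicle 27.980; Mapk5 imatinib-treated 23.640; Gapdh vehicle 16.330; Gapdh imatinib-treated 16.700
ΔCt(vehicle) = 27.980 − 16.330 = 11.650
ΔCt(imatinib-treated) = 23.640 − 16.700 = 6.940
ΔΔCt = 6.940 − 11.650 = -4.710
Fold change = 2^(−(-4.710)) = 2^4.710 = 26.1729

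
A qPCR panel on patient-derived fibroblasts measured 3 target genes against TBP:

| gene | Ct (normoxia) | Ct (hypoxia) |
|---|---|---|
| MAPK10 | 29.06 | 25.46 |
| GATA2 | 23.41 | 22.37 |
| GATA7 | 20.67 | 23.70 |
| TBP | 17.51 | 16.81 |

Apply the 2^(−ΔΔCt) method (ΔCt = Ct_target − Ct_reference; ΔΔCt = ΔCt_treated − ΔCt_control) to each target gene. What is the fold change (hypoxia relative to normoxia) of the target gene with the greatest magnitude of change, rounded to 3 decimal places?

MAPK10: ΔΔCt = (25.46−16.81) − (29.06−17.51) = 8.65 − 11.55 = -2.90; fold change = 2^2.90 = 7.464
GATA2: ΔΔCt = (22.37−16.81) − (23.41−17.51) = 5.56 − 5.90 = -0.34; fold change = 2^0.34 = 1.266
GATA7: ΔΔCt = (23.70−16.81) − (20.67−17.51) = 6.89 − 3.16 = 3.73; fold change = 2^-3.73 = 0.075
GATA7 has the largest |ΔΔCt| = 3.73.

0.075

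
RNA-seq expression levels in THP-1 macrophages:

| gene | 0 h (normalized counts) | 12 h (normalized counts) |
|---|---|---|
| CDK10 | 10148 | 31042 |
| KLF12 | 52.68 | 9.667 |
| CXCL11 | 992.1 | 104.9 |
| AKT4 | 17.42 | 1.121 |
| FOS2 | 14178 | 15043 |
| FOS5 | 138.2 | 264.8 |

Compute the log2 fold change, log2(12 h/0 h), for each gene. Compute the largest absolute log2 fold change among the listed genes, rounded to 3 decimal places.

log2(31042/10148) = 1.613  (CDK10)
log2(9.667/52.68) = -2.446  (KLF12)
log2(104.9/992.1) = -3.241  (CXCL11)
log2(1.121/17.42) = -3.958  (AKT4)
log2(15043/14178) = 0.085  (FOS2)
log2(264.8/138.2) = 0.938  (FOS5)
The largest magnitude belongs to AKT4.

3.958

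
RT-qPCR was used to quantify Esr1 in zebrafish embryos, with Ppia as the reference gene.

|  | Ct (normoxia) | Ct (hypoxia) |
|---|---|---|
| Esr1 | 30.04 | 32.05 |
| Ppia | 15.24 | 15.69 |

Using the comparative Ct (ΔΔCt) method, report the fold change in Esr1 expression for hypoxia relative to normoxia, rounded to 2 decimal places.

0.34

ΔCt(normoxia) = 30.040 − 15.240 = 14.800
ΔCt(hypoxia) = 32.050 − 15.690 = 16.360
ΔΔCt = 16.360 − 14.800 = 1.560
Fold change = 2^(−1.560) = 0.339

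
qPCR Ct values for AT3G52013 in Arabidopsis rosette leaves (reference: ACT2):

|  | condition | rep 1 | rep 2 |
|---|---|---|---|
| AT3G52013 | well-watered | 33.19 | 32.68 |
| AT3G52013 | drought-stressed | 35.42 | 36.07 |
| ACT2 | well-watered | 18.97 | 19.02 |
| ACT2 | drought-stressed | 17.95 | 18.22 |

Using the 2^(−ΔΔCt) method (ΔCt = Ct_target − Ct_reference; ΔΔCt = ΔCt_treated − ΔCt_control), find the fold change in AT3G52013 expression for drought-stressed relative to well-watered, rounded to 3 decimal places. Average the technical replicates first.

Mean Ct: AT3G52013 well-watered 32.935; AT3G52013 drought-stressed 35.745; ACT2 well-watered 18.995; ACT2 drought-stressed 18.085
ΔCt(well-watered) = 32.935 − 18.995 = 13.940
ΔCt(drought-stressed) = 35.745 − 18.085 = 17.660
ΔΔCt = 17.660 − 13.940 = 3.720
Fold change = 2^(−3.720) = 0.0759

0.076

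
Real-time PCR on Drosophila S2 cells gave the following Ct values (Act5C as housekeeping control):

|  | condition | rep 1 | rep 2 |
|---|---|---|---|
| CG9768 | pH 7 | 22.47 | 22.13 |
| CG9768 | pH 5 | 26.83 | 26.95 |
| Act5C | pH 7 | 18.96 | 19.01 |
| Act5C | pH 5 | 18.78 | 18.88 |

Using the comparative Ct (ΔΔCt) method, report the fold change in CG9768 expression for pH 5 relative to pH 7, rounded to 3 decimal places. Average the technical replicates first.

0.037

Mean Ct: CG9768 pH 7 22.300; CG9768 pH 5 26.890; Act5C pH 7 18.985; Act5C pH 5 18.830
ΔCt(pH 7) = 22.300 − 18.985 = 3.315
ΔCt(pH 5) = 26.890 − 18.830 = 8.060
ΔΔCt = 8.060 − 3.315 = 4.745
Fold change = 2^(−4.745) = 0.0373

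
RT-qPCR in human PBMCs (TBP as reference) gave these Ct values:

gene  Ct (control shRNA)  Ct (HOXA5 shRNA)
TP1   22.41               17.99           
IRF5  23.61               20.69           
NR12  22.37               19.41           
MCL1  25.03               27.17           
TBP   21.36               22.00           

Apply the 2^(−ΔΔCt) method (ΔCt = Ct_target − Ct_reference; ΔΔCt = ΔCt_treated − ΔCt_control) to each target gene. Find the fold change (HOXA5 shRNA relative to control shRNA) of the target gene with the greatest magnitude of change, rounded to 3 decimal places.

33.359

TP1: ΔΔCt = (17.99−22.00) − (22.41−21.36) = -4.01 − 1.05 = -5.06; fold change = 2^5.06 = 33.359
IRF5: ΔΔCt = (20.69−22.00) − (23.61−21.36) = -1.31 − 2.25 = -3.56; fold change = 2^3.56 = 11.794
NR12: ΔΔCt = (19.41−22.00) − (22.37−21.36) = -2.59 − 1.01 = -3.60; fold change = 2^3.60 = 12.126
MCL1: ΔΔCt = (27.17−22.00) − (25.03−21.36) = 5.17 − 3.67 = 1.50; fold change = 2^-1.50 = 0.354
TP1 has the largest |ΔΔCt| = 5.06.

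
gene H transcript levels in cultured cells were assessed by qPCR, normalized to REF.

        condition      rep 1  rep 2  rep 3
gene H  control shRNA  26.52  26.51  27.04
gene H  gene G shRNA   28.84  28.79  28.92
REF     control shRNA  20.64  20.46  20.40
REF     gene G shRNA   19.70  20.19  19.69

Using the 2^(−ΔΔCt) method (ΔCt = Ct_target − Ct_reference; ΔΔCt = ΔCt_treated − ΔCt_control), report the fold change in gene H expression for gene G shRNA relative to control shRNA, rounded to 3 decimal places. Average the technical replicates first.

Mean Ct: gene H control shRNA 26.690; gene H gene G shRNA 28.850; REF control shRNA 20.500; REF gene G shRNA 19.860
ΔCt(control shRNA) = 26.690 − 20.500 = 6.190
ΔCt(gene G shRNA) = 28.850 − 19.860 = 8.990
ΔΔCt = 8.990 − 6.190 = 2.800
Fold change = 2^(−2.800) = 0.1436

0.144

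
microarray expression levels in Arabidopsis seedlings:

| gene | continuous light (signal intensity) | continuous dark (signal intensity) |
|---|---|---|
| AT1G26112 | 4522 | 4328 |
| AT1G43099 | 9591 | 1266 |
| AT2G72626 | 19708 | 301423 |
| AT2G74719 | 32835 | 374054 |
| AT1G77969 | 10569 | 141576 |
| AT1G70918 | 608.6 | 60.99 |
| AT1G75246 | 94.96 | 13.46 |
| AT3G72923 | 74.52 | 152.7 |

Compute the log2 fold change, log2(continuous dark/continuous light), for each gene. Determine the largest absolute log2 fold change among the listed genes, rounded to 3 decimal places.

log2(4328/4522) = -0.063  (AT1G26112)
log2(1266/9591) = -2.921  (AT1G43099)
log2(301423/19708) = 3.935  (AT2G72626)
log2(374054/32835) = 3.510  (AT2G74719)
log2(141576/10569) = 3.744  (AT1G77969)
log2(60.99/608.6) = -3.319  (AT1G70918)
log2(13.46/94.96) = -2.819  (AT1G75246)
log2(152.7/74.52) = 1.035  (AT3G72923)
The largest magnitude belongs to AT2G72626.

3.935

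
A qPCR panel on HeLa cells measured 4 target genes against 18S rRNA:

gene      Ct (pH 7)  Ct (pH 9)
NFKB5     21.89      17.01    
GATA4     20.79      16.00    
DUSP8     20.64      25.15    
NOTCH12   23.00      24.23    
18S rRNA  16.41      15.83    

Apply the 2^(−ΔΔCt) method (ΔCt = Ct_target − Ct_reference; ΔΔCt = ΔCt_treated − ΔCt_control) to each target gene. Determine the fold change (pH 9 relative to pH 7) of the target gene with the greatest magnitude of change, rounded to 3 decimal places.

0.029

NFKB5: ΔΔCt = (17.01−15.83) − (21.89−16.41) = 1.18 − 5.48 = -4.30; fold change = 2^4.30 = 19.698
GATA4: ΔΔCt = (16.00−15.83) − (20.79−16.41) = 0.17 − 4.38 = -4.21; fold change = 2^4.21 = 18.507
DUSP8: ΔΔCt = (25.15−15.83) − (20.64−16.41) = 9.32 − 4.23 = 5.09; fold change = 2^-5.09 = 0.029
NOTCH12: ΔΔCt = (24.23−15.83) − (23.00−16.41) = 8.40 − 6.59 = 1.81; fold change = 2^-1.81 = 0.285
DUSP8 has the largest |ΔΔCt| = 5.09.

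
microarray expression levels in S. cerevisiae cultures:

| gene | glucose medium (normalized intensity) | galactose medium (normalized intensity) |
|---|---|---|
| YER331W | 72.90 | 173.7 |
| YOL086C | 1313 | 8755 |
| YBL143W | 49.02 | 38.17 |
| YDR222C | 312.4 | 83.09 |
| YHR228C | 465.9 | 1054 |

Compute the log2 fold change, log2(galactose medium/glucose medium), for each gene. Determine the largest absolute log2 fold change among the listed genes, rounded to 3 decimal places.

2.737

log2(173.7/72.90) = 1.253  (YER331W)
log2(8755/1313) = 2.737  (YOL086C)
log2(38.17/49.02) = -0.361  (YBL143W)
log2(83.09/312.4) = -1.911  (YDR222C)
log2(1054/465.9) = 1.178  (YHR228C)
The largest magnitude belongs to YOL086C.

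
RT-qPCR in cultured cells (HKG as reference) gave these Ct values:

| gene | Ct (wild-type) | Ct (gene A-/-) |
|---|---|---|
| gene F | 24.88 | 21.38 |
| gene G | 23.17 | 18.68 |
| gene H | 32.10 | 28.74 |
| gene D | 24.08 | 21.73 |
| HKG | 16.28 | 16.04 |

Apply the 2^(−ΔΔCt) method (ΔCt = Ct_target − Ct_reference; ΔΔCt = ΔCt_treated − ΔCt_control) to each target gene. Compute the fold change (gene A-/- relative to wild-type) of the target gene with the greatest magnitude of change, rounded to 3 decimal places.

19.027

gene F: ΔΔCt = (21.38−16.04) − (24.88−16.28) = 5.34 − 8.60 = -3.26; fold change = 2^3.26 = 9.580
gene G: ΔΔCt = (18.68−16.04) − (23.17−16.28) = 2.64 − 6.89 = -4.25; fold change = 2^4.25 = 19.027
gene H: ΔΔCt = (28.74−16.04) − (32.10−16.28) = 12.70 − 15.82 = -3.12; fold change = 2^3.12 = 8.694
gene D: ΔΔCt = (21.73−16.04) − (24.08−16.28) = 5.69 − 7.80 = -2.11; fold change = 2^2.11 = 4.317
gene G has the largest |ΔΔCt| = 4.25.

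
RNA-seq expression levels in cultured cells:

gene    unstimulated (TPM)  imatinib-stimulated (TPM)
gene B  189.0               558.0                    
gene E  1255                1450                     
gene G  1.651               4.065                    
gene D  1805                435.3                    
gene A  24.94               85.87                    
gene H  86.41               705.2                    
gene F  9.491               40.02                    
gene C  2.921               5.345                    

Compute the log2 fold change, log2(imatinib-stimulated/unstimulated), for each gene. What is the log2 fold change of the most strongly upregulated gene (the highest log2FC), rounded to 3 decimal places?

log2(558.0/189.0) = 1.562  (gene B)
log2(1450/1255) = 0.208  (gene E)
log2(4.065/1.651) = 1.300  (gene G)
log2(435.3/1805) = -2.052  (gene D)
log2(85.87/24.94) = 1.784  (gene A)
log2(705.2/86.41) = 3.029  (gene H)
log2(40.02/9.491) = 2.076  (gene F)
log2(5.345/2.921) = 0.872  (gene C)
gene H is most strongly upregulated.

3.029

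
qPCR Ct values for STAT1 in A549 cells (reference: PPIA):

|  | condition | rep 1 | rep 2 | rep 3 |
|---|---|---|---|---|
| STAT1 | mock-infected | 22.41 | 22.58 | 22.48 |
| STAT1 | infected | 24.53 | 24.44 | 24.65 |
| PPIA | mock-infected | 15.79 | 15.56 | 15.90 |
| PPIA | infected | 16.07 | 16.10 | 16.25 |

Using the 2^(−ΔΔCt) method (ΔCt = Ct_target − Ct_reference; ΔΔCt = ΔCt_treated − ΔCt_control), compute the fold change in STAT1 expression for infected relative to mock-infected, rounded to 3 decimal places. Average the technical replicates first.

0.316

Mean Ct: STAT1 mock-infected 22.490; STAT1 infected 24.540; PPIA mock-infected 15.750; PPIA infected 16.140
ΔCt(mock-infected) = 22.490 − 15.750 = 6.740
ΔCt(infected) = 24.540 − 16.140 = 8.400
ΔΔCt = 8.400 − 6.740 = 1.660
Fold change = 2^(−1.660) = 0.3164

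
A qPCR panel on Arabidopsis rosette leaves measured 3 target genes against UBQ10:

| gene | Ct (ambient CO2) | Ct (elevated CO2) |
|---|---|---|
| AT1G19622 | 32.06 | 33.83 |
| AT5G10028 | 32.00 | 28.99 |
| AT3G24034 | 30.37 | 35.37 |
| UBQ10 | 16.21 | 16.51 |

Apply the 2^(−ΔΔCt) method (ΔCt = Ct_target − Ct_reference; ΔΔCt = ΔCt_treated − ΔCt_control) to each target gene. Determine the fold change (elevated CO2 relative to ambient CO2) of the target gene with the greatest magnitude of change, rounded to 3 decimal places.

AT1G19622: ΔΔCt = (33.83−16.51) − (32.06−16.21) = 17.32 − 15.85 = 1.47; fold change = 2^-1.47 = 0.361
AT5G10028: ΔΔCt = (28.99−16.51) − (32.00−16.21) = 12.48 − 15.79 = -3.31; fold change = 2^3.31 = 9.918
AT3G24034: ΔΔCt = (35.37−16.51) − (30.37−16.21) = 18.86 − 14.16 = 4.70; fold change = 2^-4.70 = 0.038
AT3G24034 has the largest |ΔΔCt| = 4.70.

0.038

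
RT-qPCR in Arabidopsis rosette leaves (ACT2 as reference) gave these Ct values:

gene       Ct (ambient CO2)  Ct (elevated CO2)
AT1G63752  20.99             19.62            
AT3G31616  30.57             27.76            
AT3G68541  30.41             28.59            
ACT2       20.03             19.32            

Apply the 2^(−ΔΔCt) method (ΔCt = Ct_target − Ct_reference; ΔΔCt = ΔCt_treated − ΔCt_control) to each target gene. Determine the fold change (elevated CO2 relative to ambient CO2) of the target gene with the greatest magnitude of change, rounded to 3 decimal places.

4.287

AT1G63752: ΔΔCt = (19.62−19.32) − (20.99−20.03) = 0.30 − 0.96 = -0.66; fold change = 2^0.66 = 1.580
AT3G31616: ΔΔCt = (27.76−19.32) − (30.57−20.03) = 8.44 − 10.54 = -2.10; fold change = 2^2.10 = 4.287
AT3G68541: ΔΔCt = (28.59−19.32) − (30.41−20.03) = 9.27 − 10.38 = -1.11; fold change = 2^1.11 = 2.158
AT3G31616 has the largest |ΔΔCt| = 2.10.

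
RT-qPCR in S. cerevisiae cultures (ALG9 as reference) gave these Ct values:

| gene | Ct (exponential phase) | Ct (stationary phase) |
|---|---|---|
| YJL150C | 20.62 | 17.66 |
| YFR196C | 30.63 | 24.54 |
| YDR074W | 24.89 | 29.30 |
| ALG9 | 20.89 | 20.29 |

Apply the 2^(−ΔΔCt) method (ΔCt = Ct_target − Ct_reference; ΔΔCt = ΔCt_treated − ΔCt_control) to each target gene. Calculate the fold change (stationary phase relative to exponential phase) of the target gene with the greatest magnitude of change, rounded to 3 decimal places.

YJL150C: ΔΔCt = (17.66−20.29) − (20.62−20.89) = -2.63 − (-0.27) = -2.36; fold change = 2^2.36 = 5.134
YFR196C: ΔΔCt = (24.54−20.29) − (30.63−20.89) = 4.25 − 9.74 = -5.49; fold change = 2^5.49 = 44.942
YDR074W: ΔΔCt = (29.30−20.29) − (24.89−20.89) = 9.01 − 4.00 = 5.01; fold change = 2^-5.01 = 0.031
YFR196C has the largest |ΔΔCt| = 5.49.

44.942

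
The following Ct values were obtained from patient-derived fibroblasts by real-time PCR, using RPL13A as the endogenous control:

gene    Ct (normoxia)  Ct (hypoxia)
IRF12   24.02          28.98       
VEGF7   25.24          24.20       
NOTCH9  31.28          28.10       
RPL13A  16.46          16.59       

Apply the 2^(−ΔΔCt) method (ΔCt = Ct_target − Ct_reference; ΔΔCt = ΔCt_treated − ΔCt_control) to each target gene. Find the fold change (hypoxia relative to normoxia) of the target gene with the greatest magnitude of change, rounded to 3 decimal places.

0.035

IRF12: ΔΔCt = (28.98−16.59) − (24.02−16.46) = 12.39 − 7.56 = 4.83; fold change = 2^-4.83 = 0.035
VEGF7: ΔΔCt = (24.20−16.59) − (25.24−16.46) = 7.61 − 8.78 = -1.17; fold change = 2^1.17 = 2.250
NOTCH9: ΔΔCt = (28.10−16.59) − (31.28−16.46) = 11.51 − 14.82 = -3.31; fold change = 2^3.31 = 9.918
IRF12 has the largest |ΔΔCt| = 4.83.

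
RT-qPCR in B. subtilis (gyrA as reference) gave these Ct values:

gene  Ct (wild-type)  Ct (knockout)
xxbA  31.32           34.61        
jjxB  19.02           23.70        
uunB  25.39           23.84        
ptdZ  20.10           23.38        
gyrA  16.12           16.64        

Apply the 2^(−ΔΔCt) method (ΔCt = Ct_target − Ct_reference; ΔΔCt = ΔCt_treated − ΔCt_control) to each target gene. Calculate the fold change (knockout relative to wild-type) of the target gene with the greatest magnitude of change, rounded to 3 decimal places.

0.056

xxbA: ΔΔCt = (34.61−16.64) − (31.32−16.12) = 17.97 − 15.20 = 2.77; fold change = 2^-2.77 = 0.147
jjxB: ΔΔCt = (23.70−16.64) − (19.02−16.12) = 7.06 − 2.90 = 4.16; fold change = 2^-4.16 = 0.056
uunB: ΔΔCt = (23.84−16.64) − (25.39−16.12) = 7.20 − 9.27 = -2.07; fold change = 2^2.07 = 4.199
ptdZ: ΔΔCt = (23.38−16.64) − (20.10−16.12) = 6.74 − 3.98 = 2.76; fold change = 2^-2.76 = 0.148
jjxB has the largest |ΔΔCt| = 4.16.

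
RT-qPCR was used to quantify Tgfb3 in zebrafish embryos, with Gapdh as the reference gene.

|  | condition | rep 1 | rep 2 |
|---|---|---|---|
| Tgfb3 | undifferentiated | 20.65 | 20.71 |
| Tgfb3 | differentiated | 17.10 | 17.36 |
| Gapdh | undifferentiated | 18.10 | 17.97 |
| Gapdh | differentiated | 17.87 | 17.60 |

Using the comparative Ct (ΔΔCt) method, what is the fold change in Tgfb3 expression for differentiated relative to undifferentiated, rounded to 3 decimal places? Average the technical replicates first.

8.877

Mean Ct: Tgfb3 undifferentiated 20.680; Tgfb3 differentiated 17.230; Gapdh undifferentiated 18.035; Gapdh differentiated 17.735
ΔCt(undifferentiated) = 20.680 − 18.035 = 2.645
ΔCt(differentiated) = 17.230 − 17.735 = -0.505
ΔΔCt = -0.505 − 2.645 = -3.150
Fold change = 2^(−(-3.150)) = 2^3.150 = 8.8766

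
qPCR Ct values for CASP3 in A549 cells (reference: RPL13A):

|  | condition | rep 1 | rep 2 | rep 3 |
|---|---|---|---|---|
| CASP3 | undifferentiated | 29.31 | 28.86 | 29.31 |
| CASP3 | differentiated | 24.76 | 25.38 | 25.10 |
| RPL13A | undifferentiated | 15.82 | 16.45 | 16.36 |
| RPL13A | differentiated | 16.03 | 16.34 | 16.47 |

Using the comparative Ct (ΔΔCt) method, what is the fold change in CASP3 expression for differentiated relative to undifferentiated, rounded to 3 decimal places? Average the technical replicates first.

17.753

Mean Ct: CASP3 undifferentiated 29.160; CASP3 differentiated 25.080; RPL13A undifferentiated 16.210; RPL13A differentiated 16.280
ΔCt(undifferentiated) = 29.160 − 16.210 = 12.950
ΔCt(differentiated) = 25.080 − 16.280 = 8.800
ΔΔCt = 8.800 − 12.950 = -4.150
Fold change = 2^(−(-4.150)) = 2^4.150 = 17.7531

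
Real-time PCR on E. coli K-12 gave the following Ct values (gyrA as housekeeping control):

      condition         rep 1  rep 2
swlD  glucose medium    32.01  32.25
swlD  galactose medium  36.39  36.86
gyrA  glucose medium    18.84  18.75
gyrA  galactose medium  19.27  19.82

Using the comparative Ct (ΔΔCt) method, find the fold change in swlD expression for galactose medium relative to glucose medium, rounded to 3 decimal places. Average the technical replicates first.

Mean Ct: swlD glucose medium 32.130; swlD galactose medium 36.625; gyrA glucose medium 18.795; gyrA galactose medium 19.545
ΔCt(glucose medium) = 32.130 − 18.795 = 13.335
ΔCt(galactose medium) = 36.625 − 19.545 = 17.080
ΔΔCt = 17.080 − 13.335 = 3.745
Fold change = 2^(−3.745) = 0.0746

0.075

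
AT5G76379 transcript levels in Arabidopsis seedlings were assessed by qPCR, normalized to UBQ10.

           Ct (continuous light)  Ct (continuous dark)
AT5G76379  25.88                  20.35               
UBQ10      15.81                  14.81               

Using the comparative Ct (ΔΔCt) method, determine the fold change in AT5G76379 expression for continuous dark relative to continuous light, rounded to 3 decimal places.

ΔCt(continuous light) = 25.880 − 15.810 = 10.070
ΔCt(continuous dark) = 20.350 − 14.810 = 5.540
ΔΔCt = 5.540 − 10.070 = -4.530
Fold change = 2^(−(-4.530)) = 2^4.530 = 23.1029

23.103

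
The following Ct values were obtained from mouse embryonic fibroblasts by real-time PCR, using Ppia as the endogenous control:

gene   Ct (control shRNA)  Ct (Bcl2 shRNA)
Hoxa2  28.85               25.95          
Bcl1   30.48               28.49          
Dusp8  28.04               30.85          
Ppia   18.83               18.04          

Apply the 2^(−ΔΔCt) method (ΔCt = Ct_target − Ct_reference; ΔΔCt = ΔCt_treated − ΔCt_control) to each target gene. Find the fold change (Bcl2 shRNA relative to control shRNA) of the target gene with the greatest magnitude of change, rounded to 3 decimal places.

0.082

Hoxa2: ΔΔCt = (25.95−18.04) − (28.85−18.83) = 7.91 − 10.02 = -2.11; fold change = 2^2.11 = 4.317
Bcl1: ΔΔCt = (28.49−18.04) − (30.48−18.83) = 10.45 − 11.65 = -1.20; fold change = 2^1.20 = 2.297
Dusp8: ΔΔCt = (30.85−18.04) − (28.04−18.83) = 12.81 − 9.21 = 3.60; fold change = 2^-3.60 = 0.082
Dusp8 has the largest |ΔΔCt| = 3.60.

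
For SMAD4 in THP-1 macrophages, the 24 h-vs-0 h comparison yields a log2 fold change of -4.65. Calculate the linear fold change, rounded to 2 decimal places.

0.04

Fold change = 2^(-4.65) = 0.040
That is, SMAD4 drops to 4.0% of the 0 h level.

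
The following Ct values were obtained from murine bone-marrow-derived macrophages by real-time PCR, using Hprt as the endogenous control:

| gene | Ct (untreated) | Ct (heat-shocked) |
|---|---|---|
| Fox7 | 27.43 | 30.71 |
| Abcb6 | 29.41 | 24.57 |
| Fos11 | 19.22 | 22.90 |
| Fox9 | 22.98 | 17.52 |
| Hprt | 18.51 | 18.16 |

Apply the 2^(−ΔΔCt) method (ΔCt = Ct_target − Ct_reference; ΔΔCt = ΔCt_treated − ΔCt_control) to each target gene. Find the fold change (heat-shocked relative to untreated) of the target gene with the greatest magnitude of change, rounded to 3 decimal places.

Fox7: ΔΔCt = (30.71−18.16) − (27.43−18.51) = 12.55 − 8.92 = 3.63; fold change = 2^-3.63 = 0.081
Abcb6: ΔΔCt = (24.57−18.16) − (29.41−18.51) = 6.41 − 10.90 = -4.49; fold change = 2^4.49 = 22.471
Fos11: ΔΔCt = (22.90−18.16) − (19.22−18.51) = 4.74 − 0.71 = 4.03; fold change = 2^-4.03 = 0.061
Fox9: ΔΔCt = (17.52−18.16) − (22.98−18.51) = -0.64 − 4.47 = -5.11; fold change = 2^5.11 = 34.535
Fox9 has the largest |ΔΔCt| = 5.11.

34.535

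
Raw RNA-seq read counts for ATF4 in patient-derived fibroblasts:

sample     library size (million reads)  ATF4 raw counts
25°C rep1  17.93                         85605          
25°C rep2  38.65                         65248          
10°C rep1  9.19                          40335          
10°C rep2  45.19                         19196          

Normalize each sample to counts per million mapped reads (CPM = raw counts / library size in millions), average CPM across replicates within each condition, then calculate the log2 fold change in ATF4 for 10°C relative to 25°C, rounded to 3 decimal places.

CPM(25°C rep1) = 85605 / 17.93 = 4774.4004
CPM(25°C rep2) = 65248 / 38.65 = 1688.1759
CPM(10°C rep1) = 40335 / 9.19 = 4389.0098
CPM(10°C rep2) = 19196 / 45.19 = 424.7842
mean CPM(25°C) = 3231.2882; mean CPM(10°C) = 2406.8970
Fold change = 2406.8970 / 3231.2882 = 0.74487
log2(0.74487) = -0.4249

-0.425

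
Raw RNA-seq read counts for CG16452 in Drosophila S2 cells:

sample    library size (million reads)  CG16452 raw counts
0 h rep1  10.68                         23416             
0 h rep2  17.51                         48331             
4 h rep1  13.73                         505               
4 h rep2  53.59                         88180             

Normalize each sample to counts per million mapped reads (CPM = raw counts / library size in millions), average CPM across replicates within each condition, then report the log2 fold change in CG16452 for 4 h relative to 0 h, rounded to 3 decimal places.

CPM(0 h rep1) = 23416 / 10.68 = 2192.5094
CPM(0 h rep2) = 48331 / 17.51 = 2760.1942
CPM(4 h rep1) = 505 / 13.73 = 36.7808
CPM(4 h rep2) = 88180 / 53.59 = 1645.4562
mean CPM(0 h) = 2476.3518; mean CPM(4 h) = 841.1185
Fold change = 841.1185 / 2476.3518 = 0.33966
log2(0.33966) = -1.5578

-1.558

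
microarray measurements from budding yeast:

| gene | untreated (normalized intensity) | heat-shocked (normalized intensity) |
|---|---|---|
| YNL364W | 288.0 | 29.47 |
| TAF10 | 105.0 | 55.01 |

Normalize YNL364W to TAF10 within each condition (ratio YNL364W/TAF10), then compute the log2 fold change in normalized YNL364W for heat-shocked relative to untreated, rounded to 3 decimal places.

-2.356

YNL364W/TAF10 (untreated) = 288.0 / 105.0 = 2.7429
YNL364W/TAF10 (heat-shocked) = 29.47 / 55.01 = 0.53572
Fold change = 0.53572 / 2.7429 = 0.1953
log2(0.1953) = -2.3561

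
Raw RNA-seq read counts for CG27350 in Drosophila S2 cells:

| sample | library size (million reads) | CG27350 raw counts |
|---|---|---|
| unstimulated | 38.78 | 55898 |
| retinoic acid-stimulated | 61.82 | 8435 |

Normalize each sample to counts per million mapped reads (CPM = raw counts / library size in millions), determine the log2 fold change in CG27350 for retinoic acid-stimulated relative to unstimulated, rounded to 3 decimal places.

-3.401

CPM(unstimulated) = 55898 / 38.78 = 1441.4131
CPM(retinoic acid-stimulated) = 8435 / 61.82 = 136.4445
Fold change = 136.4445 / 1441.4131 = 0.09466
log2(0.09466) = -3.4011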